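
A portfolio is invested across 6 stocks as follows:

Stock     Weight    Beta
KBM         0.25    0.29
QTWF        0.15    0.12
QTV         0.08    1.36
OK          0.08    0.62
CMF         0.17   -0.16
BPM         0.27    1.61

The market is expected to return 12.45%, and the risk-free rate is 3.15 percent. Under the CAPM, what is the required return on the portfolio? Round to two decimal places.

9.25%

β_P = Σ w_i β_i = 0.25×0.29 + 0.15×0.12 + 0.08×1.36 + 0.08×0.62 + 0.17×-0.16 + 0.27×1.61 = 0.6564
MRP = 12.45% − 3.15% = 9.30%
E(R_P) = R_f + β_P × MRP = 3.15% + 0.6564 × 9.30% = 9.25%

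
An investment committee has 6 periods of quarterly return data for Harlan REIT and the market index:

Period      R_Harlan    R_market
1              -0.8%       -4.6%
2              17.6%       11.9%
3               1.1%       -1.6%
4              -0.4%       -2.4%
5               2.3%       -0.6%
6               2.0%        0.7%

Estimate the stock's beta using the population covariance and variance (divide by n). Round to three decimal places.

Mean R_i = (-0.8 + 17.6 + 1.1 − 0.4 + 2.3 + 2.0) / 6 = 3.6333%
Mean R_m = (-4.6 + 11.9 − 1.6 − 2.4 − 0.6 + 0.7) / 6 = 0.5667%
Σ(R_i − R̄_i)(R_m − R̄_m) = 199.9867  ⇒  Cov = 199.9867 / 6 = 33.3311
Σ(R_m − R̄_m)² = 170.0133  ⇒  Var(R_m) = 170.0133 / 6 = 28.3356
β = Cov / Var(R_m) = 33.3311 / 28.3356 = 1.1763

1.176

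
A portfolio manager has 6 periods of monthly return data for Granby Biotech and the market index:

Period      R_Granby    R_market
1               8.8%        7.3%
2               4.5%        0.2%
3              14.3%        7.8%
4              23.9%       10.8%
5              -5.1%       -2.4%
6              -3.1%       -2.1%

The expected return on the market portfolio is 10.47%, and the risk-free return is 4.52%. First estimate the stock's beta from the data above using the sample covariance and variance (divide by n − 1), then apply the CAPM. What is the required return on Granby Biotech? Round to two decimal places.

Mean R_i = (8.8 + 4.5 + 14.3 + 23.9 − 5.1 − 3.1) / 6 = 7.2167%
Mean R_m = (7.3 + 0.2 + 7.8 + 10.8 − 2.4 − 2.1) / 6 = 3.6000%
Σ(R_i − R̄_i)(R_m − R̄_m) = 297.6700  ⇒  Cov = 297.6700 / 5 = 59.5340
Σ(R_m − R̄_m)² = 163.2200  ⇒  Var(R_m) = 163.2200 / 5 = 32.6440
β = Cov / Var(R_m) = 59.5340 / 32.6440 = 1.8237
MRP = 10.47% − 4.52% = 5.95%
E(R) = R_f + β × MRP = 4.52% + 1.8237 × 5.95% = 15.37%

15.37%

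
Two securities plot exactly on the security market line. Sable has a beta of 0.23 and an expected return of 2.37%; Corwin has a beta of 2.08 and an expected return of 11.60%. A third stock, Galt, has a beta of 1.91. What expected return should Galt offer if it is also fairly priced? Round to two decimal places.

MRP (SML slope) = (11.60% − 2.37%) / (2.08 − 0.23) = 9.23% / 1.85 = 4.9892%
R_f (intercept) = 2.37% − 0.23 × 4.9892% = 1.2225%
E(R_Galt) = R_f + β × MRP = 1.2225% + 1.91 × 4.9892% = 10.75%

10.75%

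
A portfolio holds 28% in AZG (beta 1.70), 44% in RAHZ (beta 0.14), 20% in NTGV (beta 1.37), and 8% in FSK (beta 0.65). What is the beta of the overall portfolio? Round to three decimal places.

0.864

β_P = Σ w_i β_i = 0.28×1.70 + 0.44×0.14 + 0.20×1.37 + 0.08×0.65 = 0.8636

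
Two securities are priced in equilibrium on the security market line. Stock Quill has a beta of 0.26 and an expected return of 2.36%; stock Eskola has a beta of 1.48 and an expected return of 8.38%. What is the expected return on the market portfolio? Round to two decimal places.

Both satisfy E(R) = R_f + β·MRP, so the slope of the SML is
MRP = (8.38% − 2.36%) / (1.48 − 0.26) = 6.02% / 1.22 = 4.9344%
R_f = E(R_Quill) − β_Quill·MRP = 2.36% − 0.26 × 4.9344% = 1.0771%
E(R_m) = R_f + MRP = 1.0771% + 4.9344% = 6.01%

6.01%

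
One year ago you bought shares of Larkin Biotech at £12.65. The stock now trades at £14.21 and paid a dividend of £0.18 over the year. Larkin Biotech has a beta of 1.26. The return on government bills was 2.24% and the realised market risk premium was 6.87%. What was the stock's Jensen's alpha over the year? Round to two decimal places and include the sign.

+2.86%

Realised HPR = (P1 + D1 − P0) / P0 = (14.21 + 0.18 − 12.65) / 12.65 = 1.74 / 12.65 = 13.7549%
CAPM required = R_f + β·MRP = 2.24% + 1.26 × 6.87% = 10.8962%
α = realised − required = 13.7549% − 10.8962% = +2.86%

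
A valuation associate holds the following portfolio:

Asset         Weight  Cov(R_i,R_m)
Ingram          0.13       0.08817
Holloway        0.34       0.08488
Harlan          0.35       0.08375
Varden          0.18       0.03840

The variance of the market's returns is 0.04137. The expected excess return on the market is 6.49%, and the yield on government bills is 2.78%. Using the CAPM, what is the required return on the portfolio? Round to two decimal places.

14.79%

β_Ingram = 0.08817 / 0.04137 = 2.1313
β_Holloway = 0.08488 / 0.04137 = 2.0517
β_Harlan = 0.08375 / 0.04137 = 2.0244
β_Varden = 0.03840 / 0.04137 = 0.9282
β_P = Σ w_i β_i = 0.13×2.1313 + 0.34×2.0517 + 0.35×2.0244 + 0.18×0.9282 = 1.8503
E(R_P) = R_f + β_P × MRP = 2.78% + 1.8503 × 6.49% = 14.79%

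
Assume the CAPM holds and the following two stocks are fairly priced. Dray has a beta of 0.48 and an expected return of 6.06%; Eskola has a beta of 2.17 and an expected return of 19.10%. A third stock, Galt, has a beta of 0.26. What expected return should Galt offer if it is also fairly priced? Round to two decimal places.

4.36%

MRP (SML slope) = (19.10% − 6.06%) / (2.17 − 0.48) = 13.04% / 1.69 = 7.7160%
R_f (intercept) = 6.06% − 0.48 × 7.7160% = 2.3563%
E(R_Galt) = R_f + β × MRP = 2.3563% + 0.26 × 7.7160% = 4.36%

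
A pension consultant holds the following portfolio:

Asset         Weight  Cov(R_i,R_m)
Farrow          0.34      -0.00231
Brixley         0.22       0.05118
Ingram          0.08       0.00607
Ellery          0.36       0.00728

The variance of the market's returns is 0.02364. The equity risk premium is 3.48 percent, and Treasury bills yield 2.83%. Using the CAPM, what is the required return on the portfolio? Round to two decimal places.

4.83%

β_Farrow = -0.00231 / 0.02364 = -0.0977
β_Brixley = 0.05118 / 0.02364 = 2.1650
β_Ingram = 0.00607 / 0.02364 = 0.2568
β_Ellery = 0.00728 / 0.02364 = 0.3080
β_P = Σ w_i β_i = 0.34×-0.0977 + 0.22×2.1650 + 0.08×0.2568 + 0.36×0.3080 = 0.5745
E(R_P) = R_f + β_P × MRP = 2.83% + 0.5745 × 3.48% = 4.83%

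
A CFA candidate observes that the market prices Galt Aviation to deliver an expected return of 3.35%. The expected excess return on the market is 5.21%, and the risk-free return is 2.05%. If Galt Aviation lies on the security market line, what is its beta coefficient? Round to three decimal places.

0.250

β = (E(R) − R_f) / MRP = (3.35% − 2.05%) / 5.21% = 1.30% / 5.21% = 0.250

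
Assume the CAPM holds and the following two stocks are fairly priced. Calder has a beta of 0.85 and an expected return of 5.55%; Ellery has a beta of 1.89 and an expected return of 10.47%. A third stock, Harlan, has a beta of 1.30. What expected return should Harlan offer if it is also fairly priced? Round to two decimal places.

7.68%

MRP (SML slope) = (10.47% − 5.55%) / (1.89 − 0.85) = 4.92% / 1.04 = 4.7308%
R_f (intercept) = 5.55% − 0.85 × 4.7308% = 1.5288%
E(R_Harlan) = R_f + β × MRP = 1.5288% + 1.30 × 4.7308% = 7.68%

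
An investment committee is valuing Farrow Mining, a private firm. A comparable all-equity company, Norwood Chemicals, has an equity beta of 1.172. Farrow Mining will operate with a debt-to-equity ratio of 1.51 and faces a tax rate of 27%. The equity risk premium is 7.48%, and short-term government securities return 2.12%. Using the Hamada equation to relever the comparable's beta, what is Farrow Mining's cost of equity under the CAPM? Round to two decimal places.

β_L = β_U × [1 + (1 − t)(D/E)] = 1.172 × [1 + (1 − 0.27) × 1.51]
    = 1.172 × [1 + 0.73 × 1.51] = 1.172 × 2.1023 = 2.4639
E(R) = R_f + β_L × MRP = 2.12% + 2.4639 × 7.48% = 20.55%

20.55%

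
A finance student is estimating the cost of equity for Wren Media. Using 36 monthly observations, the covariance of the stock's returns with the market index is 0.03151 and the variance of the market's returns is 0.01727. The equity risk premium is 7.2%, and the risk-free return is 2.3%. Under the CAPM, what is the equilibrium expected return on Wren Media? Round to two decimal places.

15.44%

β = Cov(R_i, R_m) / Var(R_m) = 0.03151 / 0.01727 = 1.8246
E(R) = R_f + β × MRP = 2.3% + 1.8246 × 7.2% = 15.44%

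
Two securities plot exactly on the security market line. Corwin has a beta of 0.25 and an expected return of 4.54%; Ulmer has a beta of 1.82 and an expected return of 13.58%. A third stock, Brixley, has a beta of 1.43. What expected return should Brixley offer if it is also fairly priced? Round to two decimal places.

11.33%

MRP (SML slope) = (13.58% − 4.54%) / (1.82 − 0.25) = 9.04% / 1.57 = 5.7580%
R_f (intercept) = 4.54% − 0.25 × 5.7580% = 3.1005%
E(R_Brixley) = R_f + β × MRP = 3.1005% + 1.43 × 5.7580% = 11.33%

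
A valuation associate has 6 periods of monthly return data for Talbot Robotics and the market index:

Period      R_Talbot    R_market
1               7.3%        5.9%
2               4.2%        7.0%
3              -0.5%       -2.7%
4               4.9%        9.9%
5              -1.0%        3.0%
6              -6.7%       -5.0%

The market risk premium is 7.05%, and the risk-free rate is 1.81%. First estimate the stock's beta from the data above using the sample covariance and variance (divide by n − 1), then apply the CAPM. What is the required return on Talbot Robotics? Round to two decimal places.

Mean R_i = (7.3 + 4.2 − 0.5 + 4.9 − 1.0 − 6.7) / 6 = 1.3667%
Mean R_m = (5.9 + 7.0 − 2.7 + 9.9 + 3.0 − 5.0) / 6 = 3.0167%
Σ(R_i − R̄_i)(R_m − R̄_m) = 128.0933  ⇒  Cov = 128.0933 / 5 = 25.6187
Σ(R_m − R̄_m)² = 168.5083  ⇒  Var(R_m) = 168.5083 / 5 = 33.7017
β = Cov / Var(R_m) = 25.6187 / 33.7017 = 0.7602
E(R) = R_f + β × MRP = 1.81% + 0.7602 × 7.05% = 7.17%

7.17%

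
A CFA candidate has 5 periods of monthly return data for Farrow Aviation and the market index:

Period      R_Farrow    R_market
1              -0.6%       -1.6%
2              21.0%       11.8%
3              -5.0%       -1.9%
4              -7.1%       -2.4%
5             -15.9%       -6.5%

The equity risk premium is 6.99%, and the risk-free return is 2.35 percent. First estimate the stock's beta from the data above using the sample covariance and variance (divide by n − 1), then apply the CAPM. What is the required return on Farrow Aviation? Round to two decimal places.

16.01%

Mean R_i = (-0.6 + 21.0 − 5.0 − 7.1 − 15.9) / 5 = -1.5200%
Mean R_m = (-1.6 + 11.8 − 1.9 − 2.4 − 6.5) / 5 = -0.1200%
Σ(R_i − R̄_i)(R_m − R̄_m) = 377.7380  ⇒  Cov = 377.7380 / 4 = 94.4345
Σ(R_m − R̄_m)² = 193.3480  ⇒  Var(R_m) = 193.3480 / 4 = 48.3370
β = Cov / Var(R_m) = 94.4345 / 48.3370 = 1.9537
E(R) = R_f + β × MRP = 2.35% + 1.9537 × 6.99% = 16.01%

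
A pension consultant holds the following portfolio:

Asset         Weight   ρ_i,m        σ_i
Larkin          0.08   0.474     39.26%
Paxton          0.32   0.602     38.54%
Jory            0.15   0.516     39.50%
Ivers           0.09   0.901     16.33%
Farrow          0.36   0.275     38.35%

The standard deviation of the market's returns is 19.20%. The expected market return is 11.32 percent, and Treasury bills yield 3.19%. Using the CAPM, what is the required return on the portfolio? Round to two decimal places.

10.43%

β_Larkin = 0.474 × 39.26% / 19.20% = 0.9692
β_Paxton = 0.602 × 38.54% / 19.20% = 1.2084
β_Jory = 0.516 × 39.50% / 19.20% = 1.0616
β_Ivers = 0.901 × 16.33% / 19.20% = 0.7663
β_Farrow = 0.275 × 38.35% / 19.20% = 0.5493
β_P = Σ w_i β_i = 0.08×0.9692 + 0.32×1.2084 + 0.15×1.0616 + 0.09×0.7663 + 0.36×0.5493 = 0.8902
MRP = 11.32% − 3.19% = 8.13%
E(R_P) = R_f + β_P × MRP = 3.19% + 0.8902 × 8.13% = 10.43%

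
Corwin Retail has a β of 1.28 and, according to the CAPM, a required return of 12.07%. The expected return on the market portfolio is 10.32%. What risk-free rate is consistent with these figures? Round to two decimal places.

E(R) = R_f + β(E(R_m) − R_f) = R_f(1 − β) + β·E(R_m)
12.07% = R_f × (1 − 1.28) + 1.28 × 10.32%
12.07% = R_f × -0.28 + 13.2096%
R_f = (12.07% − 13.2096%) / -0.28 = 4.07%

4.07%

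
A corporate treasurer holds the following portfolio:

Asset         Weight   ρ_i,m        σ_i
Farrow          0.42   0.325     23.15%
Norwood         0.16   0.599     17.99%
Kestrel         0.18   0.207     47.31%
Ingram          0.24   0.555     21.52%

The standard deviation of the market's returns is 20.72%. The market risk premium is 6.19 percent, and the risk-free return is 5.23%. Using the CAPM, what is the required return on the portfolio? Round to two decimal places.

β_Farrow = 0.325 × 23.15% / 20.72% = 0.3631
β_Norwood = 0.599 × 17.99% / 20.72% = 0.5201
β_Kestrel = 0.207 × 47.31% / 20.72% = 0.4726
β_Ingram = 0.555 × 21.52% / 20.72% = 0.5764
β_P = Σ w_i β_i = 0.42×0.3631 + 0.16×0.5201 + 0.18×0.4726 + 0.24×0.5764 = 0.4591
E(R_P) = R_f + β_P × MRP = 5.23% + 0.4591 × 6.19% = 8.07%

8.07%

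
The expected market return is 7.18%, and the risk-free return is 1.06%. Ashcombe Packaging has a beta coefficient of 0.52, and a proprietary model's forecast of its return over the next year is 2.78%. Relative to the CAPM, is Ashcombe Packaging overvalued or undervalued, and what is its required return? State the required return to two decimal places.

MRP = 7.18% − 1.06% = 6.12%
Required return = R_f + β·MRP = 1.06% + 0.52 × 6.12% = 4.24%
Forecast 2.78% < required 4.24% → the stock plots below the SML → overvalued.

Overvalued; required return 4.24%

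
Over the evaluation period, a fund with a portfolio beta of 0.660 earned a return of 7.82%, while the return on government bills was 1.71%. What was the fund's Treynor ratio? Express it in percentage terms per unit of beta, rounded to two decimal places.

Treynor = (R_P − R_f) / β_P = (7.82% − 1.71%) / 0.6600 = 6.11% / 0.6600 = 9.26%

9.26%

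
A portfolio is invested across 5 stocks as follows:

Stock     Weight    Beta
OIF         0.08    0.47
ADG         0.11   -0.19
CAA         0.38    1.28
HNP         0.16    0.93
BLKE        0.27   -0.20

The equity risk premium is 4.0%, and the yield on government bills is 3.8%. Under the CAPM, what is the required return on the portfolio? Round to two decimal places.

β_P = Σ w_i β_i = 0.08×0.47 + 0.11×-0.19 + 0.38×1.28 + 0.16×0.93 + 0.27×-0.20 = 0.5979
E(R_P) = R_f + β_P × MRP = 3.8% + 0.5979 × 4.0% = 6.19%

6.19%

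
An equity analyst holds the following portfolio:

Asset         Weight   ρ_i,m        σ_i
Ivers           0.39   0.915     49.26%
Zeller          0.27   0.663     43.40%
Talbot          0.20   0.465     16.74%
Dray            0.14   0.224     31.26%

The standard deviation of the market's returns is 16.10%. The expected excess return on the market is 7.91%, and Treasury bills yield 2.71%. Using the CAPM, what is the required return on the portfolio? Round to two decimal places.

16.41%

β_Ivers = 0.915 × 49.26% / 16.10% = 2.7996
β_Zeller = 0.663 × 43.40% / 16.10% = 1.7872
β_Talbot = 0.465 × 16.74% / 16.10% = 0.4835
β_Dray = 0.224 × 31.26% / 16.10% = 0.4349
β_P = Σ w_i β_i = 0.39×2.7996 + 0.27×1.7872 + 0.20×0.4835 + 0.14×0.4349 = 1.7320
E(R_P) = R_f + β_P × MRP = 2.71% + 1.7320 × 7.91% = 16.41%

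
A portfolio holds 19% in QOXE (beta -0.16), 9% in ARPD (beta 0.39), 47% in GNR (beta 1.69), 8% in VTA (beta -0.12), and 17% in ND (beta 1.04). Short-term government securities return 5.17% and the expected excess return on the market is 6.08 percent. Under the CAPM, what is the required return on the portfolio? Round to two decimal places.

11.04%

β_P = Σ w_i β_i = 0.19×-0.16 + 0.09×0.39 + 0.47×1.69 + 0.08×-0.12 + 0.17×1.04 = 0.9662
E(R_P) = R_f + β_P × MRP = 5.17% + 0.9662 × 6.08% = 11.04%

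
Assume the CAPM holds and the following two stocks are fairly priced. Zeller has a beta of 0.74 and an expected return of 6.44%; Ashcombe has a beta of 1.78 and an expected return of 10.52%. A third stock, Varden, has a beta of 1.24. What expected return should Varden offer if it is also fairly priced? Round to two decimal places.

8.40%

MRP (SML slope) = (10.52% − 6.44%) / (1.78 − 0.74) = 4.08% / 1.04 = 3.9231%
R_f (intercept) = 6.44% − 0.74 × 3.9231% = 3.5369%
E(R_Varden) = R_f + β × MRP = 3.5369% + 1.24 × 3.9231% = 8.40%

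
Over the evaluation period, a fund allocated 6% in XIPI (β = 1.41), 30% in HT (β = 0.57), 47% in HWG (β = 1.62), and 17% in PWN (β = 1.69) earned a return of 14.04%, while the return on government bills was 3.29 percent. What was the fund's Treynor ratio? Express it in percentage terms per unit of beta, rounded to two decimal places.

β_P = 0.06×1.41 + 0.30×0.57 + 0.47×1.62 + 0.17×1.69 = 1.3043
Treynor = (R_P − R_f) / β_P = (14.04% − 3.29%) / 1.3043 = 10.75% / 1.3043 = 8.24%

8.24%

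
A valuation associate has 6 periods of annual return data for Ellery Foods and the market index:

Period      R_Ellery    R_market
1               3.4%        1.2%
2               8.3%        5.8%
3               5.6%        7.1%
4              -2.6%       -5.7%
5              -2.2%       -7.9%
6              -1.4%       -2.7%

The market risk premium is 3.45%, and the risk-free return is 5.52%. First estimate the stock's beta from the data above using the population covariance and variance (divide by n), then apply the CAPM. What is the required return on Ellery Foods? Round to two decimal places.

7.96%

Mean R_i = (3.4 + 8.3 + 5.6 − 2.6 − 2.2 − 1.4) / 6 = 1.8500%
Mean R_m = (1.2 + 5.8 + 7.1 − 5.7 − 7.9 − 2.7) / 6 = -0.3667%
Σ(R_i − R̄_i)(R_m − R̄_m) = 132.0300  ⇒  Cov = 132.0300 / 6 = 22.0050
Σ(R_m − R̄_m)² = 186.8733  ⇒  Var(R_m) = 186.8733 / 6 = 31.1456
β = Cov / Var(R_m) = 22.0050 / 31.1456 = 0.7065
E(R) = R_f + β × MRP = 5.52% + 0.7065 × 3.45% = 7.96%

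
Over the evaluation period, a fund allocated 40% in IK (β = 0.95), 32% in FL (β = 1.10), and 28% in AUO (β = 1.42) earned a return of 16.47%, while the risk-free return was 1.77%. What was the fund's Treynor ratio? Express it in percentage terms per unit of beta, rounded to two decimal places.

13.01%

β_P = 0.40×0.95 + 0.32×1.10 + 0.28×1.42 = 1.1296
Treynor = (R_P − R_f) / β_P = (16.47% − 1.77%) / 1.1296 = 14.70% / 1.1296 = 13.01%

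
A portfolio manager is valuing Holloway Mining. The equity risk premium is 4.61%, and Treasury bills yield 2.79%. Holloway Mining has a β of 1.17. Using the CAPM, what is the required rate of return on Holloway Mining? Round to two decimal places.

8.18%

E(R) = R_f + β × MRP = 2.79% + 1.17 × 4.61% = 8.18%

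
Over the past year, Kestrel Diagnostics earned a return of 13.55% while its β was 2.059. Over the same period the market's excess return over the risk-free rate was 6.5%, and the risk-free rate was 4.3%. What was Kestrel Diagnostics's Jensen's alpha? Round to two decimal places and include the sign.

CAPM benchmark = R_f + β(R_m − R_f) = 4.3% + 2.059 × 6.5% = 17.6835%
α = actual − benchmark = 13.55% − 17.6835% = -4.13%

-4.13%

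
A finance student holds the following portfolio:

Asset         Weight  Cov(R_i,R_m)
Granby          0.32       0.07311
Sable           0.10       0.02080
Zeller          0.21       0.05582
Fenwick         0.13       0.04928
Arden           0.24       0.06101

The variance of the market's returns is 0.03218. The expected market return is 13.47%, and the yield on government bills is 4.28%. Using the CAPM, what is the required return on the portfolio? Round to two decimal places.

β_Granby = 0.07311 / 0.03218 = 2.2719
β_Sable = 0.02080 / 0.03218 = 0.6464
β_Zeller = 0.05582 / 0.03218 = 1.7346
β_Fenwick = 0.04928 / 0.03218 = 1.5314
β_Arden = 0.06101 / 0.03218 = 1.8959
β_P = Σ w_i β_i = 0.32×2.2719 + 0.10×0.6464 + 0.21×1.7346 + 0.13×1.5314 + 0.24×1.8959 = 1.8100
MRP = 13.47% − 4.28% = 9.19%
E(R_P) = R_f + β_P × MRP = 4.28% + 1.8100 × 9.19% = 20.91%

20.91%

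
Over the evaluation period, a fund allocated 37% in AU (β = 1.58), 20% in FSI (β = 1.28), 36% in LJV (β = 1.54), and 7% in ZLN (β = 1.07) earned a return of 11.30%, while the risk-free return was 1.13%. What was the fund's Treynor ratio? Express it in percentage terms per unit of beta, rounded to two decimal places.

β_P = 0.37×1.58 + 0.20×1.28 + 0.36×1.54 + 0.07×1.07 = 1.4699
Treynor = (R_P − R_f) / β_P = (11.30% − 1.13%) / 1.4699 = 10.17% / 1.4699 = 6.92%

6.92%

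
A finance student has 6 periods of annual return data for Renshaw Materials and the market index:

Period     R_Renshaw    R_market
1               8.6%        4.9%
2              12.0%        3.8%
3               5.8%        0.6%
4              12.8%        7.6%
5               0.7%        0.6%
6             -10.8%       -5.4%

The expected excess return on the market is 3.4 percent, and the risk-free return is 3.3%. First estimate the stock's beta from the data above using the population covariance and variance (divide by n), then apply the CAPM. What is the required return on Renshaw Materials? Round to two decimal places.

Mean R_i = (8.6 + 12.0 + 5.8 + 12.8 + 0.7 − 10.8) / 6 = 4.8500%
Mean R_m = (4.9 + 3.8 + 0.6 + 7.6 + 0.6 − 5.4) / 6 = 2.0167%
Σ(R_i − R̄_i)(R_m − R̄_m) = 188.5550  ⇒  Cov = 188.5550 / 6 = 31.4258
Σ(R_m − R̄_m)² = 101.6883  ⇒  Var(R_m) = 101.6883 / 6 = 16.9481
β = Cov / Var(R_m) = 31.4258 / 16.9481 = 1.8542
E(R) = R_f + β × MRP = 3.3% + 1.8542 × 3.4% = 9.60%

9.60%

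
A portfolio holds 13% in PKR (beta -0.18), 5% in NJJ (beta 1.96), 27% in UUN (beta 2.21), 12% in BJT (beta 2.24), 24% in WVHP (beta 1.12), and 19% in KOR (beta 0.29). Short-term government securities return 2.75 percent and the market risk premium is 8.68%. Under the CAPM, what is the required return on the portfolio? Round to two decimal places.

β_P = Σ w_i β_i = 0.13×-0.18 + 0.05×1.96 + 0.27×2.21 + 0.12×2.24 + 0.24×1.12 + 0.19×0.29 = 1.2640
E(R_P) = R_f + β_P × MRP = 2.75% + 1.2640 × 8.68% = 13.72%

13.72%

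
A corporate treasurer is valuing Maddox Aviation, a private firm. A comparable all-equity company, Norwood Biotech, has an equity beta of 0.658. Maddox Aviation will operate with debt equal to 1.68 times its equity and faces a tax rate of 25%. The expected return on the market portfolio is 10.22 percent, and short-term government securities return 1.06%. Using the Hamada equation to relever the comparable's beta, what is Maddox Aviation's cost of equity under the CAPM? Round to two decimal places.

β_L = β_U × [1 + (1 − t)(D/E)] = 0.658 × [1 + (1 − 0.25) × 1.68]
    = 0.658 × [1 + 0.75 × 1.68] = 0.658 × 2.2600 = 1.4871
MRP = 10.22% − 1.06% = 9.16%
E(R) = R_f + β_L × MRP = 1.06% + 1.4871 × 9.16% = 14.68%

14.68%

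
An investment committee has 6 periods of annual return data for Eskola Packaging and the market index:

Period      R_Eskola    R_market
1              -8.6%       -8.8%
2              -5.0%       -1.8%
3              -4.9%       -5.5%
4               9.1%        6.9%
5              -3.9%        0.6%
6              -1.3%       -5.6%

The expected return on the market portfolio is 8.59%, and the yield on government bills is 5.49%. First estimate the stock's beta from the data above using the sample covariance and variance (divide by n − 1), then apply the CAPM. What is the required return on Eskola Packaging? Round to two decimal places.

Mean R_i = (-8.6 − 5.0 − 4.9 + 9.1 − 3.9 − 1.3) / 6 = -2.4333%
Mean R_m = (-8.8 − 1.8 − 5.5 + 6.9 + 0.6 − 5.6) / 6 = -2.3667%
Σ(R_i − R̄_i)(R_m − R̄_m) = 144.8067  ⇒  Cov = 144.8067 / 5 = 28.9613
Σ(R_m − R̄_m)² = 156.6533  ⇒  Var(R_m) = 156.6533 / 5 = 31.3307
β = Cov / Var(R_m) = 28.9613 / 31.3307 = 0.9244
MRP = 8.59% − 5.49% = 3.10%
E(R) = R_f + β × MRP = 5.49% + 0.9244 × 3.10% = 8.36%

8.36%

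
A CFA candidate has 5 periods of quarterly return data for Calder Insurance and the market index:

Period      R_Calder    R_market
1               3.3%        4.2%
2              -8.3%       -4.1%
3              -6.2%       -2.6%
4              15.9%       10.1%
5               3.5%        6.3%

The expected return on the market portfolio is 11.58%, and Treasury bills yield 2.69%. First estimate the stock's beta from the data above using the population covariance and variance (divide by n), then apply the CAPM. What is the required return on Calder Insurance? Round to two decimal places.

Mean R_i = (3.3 − 8.3 − 6.2 + 15.9 + 3.5) / 5 = 1.6400%
Mean R_m = (4.2 − 4.1 − 2.6 + 10.1 + 6.3) / 5 = 2.7800%
Σ(R_i − R̄_i)(R_m − R̄_m) = 223.8540  ⇒  Cov = 223.8540 / 5 = 44.7708
Σ(R_m − R̄_m)² = 144.2680  ⇒  Var(R_m) = 144.2680 / 5 = 28.8536
β = Cov / Var(R_m) = 44.7708 / 28.8536 = 1.5517
MRP = 11.58% − 2.69% = 8.89%
E(R) = R_f + β × MRP = 2.69% + 1.5517 × 8.89% = 16.48%

16.48%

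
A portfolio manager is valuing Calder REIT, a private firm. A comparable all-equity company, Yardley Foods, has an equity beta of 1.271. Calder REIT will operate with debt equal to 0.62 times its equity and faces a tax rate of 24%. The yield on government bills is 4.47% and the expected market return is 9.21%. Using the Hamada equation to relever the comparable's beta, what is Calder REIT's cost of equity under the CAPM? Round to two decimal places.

13.33%

β_L = β_U × [1 + (1 − t)(D/E)] = 1.271 × [1 + (1 − 0.24) × 0.62]
    = 1.271 × [1 + 0.76 × 0.62] = 1.271 × 1.4712 = 1.8699
MRP = 9.21% − 4.47% = 4.74%
E(R) = R_f + β_L × MRP = 4.47% + 1.8699 × 4.74% = 13.33%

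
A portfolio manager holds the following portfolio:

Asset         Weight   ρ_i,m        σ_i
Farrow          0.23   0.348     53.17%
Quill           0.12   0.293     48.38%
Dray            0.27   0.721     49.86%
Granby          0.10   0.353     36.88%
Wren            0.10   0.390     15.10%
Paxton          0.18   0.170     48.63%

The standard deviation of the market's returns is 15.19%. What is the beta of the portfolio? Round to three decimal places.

β_Farrow = 0.348 × 53.17% / 15.19% = 1.2181
β_Quill = 0.293 × 48.38% / 15.19% = 0.9332
β_Dray = 0.721 × 49.86% / 15.19% = 2.3666
β_Granby = 0.353 × 36.88% / 15.19% = 0.8571
β_Wren = 0.390 × 15.10% / 15.19% = 0.3877
β_Paxton = 0.170 × 48.63% / 15.19% = 0.5442
β_P = Σ w_i β_i = 0.23×1.2181 + 0.12×0.9332 + 0.27×2.3666 + 0.10×0.8571 + 0.10×0.3877 + 0.18×0.5442 = 1.2536

1.254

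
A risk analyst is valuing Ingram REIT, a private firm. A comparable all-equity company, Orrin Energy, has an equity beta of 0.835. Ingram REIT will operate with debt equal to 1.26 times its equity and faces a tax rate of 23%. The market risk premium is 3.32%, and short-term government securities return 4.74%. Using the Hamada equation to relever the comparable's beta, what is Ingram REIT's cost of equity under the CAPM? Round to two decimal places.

10.20%

β_L = β_U × [1 + (1 − t)(D/E)] = 0.835 × [1 + (1 − 0.23) × 1.26]
    = 0.835 × [1 + 0.77 × 1.26] = 0.835 × 1.9702 = 1.6451
E(R) = R_f + β_L × MRP = 4.74% + 1.6451 × 3.32% = 10.20%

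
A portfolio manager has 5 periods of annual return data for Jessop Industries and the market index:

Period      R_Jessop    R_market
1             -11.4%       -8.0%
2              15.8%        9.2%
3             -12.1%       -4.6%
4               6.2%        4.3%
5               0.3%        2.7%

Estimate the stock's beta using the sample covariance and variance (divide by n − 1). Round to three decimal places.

1.661

Mean R_i = (-11.4 + 15.8 − 12.1 + 6.2 + 0.3) / 5 = -0.2400%
Mean R_m = (-8.0 + 9.2 − 4.6 + 4.3 + 2.7) / 5 = 0.7200%
Σ(R_i − R̄_i)(R_m − R̄_m) = 320.5540  ⇒  Cov = 320.5540 / 4 = 80.1385
Σ(R_m − R̄_m)² = 192.9880  ⇒  Var(R_m) = 192.9880 / 4 = 48.2470
β = Cov / Var(R_m) = 80.1385 / 48.2470 = 1.6610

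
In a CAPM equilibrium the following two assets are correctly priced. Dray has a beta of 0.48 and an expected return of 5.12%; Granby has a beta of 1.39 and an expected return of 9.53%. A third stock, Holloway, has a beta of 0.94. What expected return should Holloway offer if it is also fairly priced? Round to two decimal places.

MRP (SML slope) = (9.53% − 5.12%) / (1.39 − 0.48) = 4.41% / 0.91 = 4.8462%
R_f (intercept) = 5.12% − 0.48 × 4.8462% = 2.7938%
E(R_Holloway) = R_f + β × MRP = 2.7938% + 0.94 × 4.8462% = 7.35%

7.35%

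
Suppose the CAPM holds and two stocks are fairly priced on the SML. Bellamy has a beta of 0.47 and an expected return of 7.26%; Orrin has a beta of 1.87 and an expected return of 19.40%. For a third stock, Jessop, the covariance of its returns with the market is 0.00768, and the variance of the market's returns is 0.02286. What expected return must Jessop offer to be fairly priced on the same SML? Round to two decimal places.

MRP = (19.40% − 7.26%) / (1.87 − 0.47) = 8.6714%
R_f = 7.26% − 0.47 × 8.6714% = 3.1844%
β_Jessop = Cov / Var(R_m) = 0.00768 / 0.02286 = 0.3360
E(R_Jessop) = R_f + β × MRP = 3.1844% + 0.3360 × 8.6714% = 6.10%

6.10%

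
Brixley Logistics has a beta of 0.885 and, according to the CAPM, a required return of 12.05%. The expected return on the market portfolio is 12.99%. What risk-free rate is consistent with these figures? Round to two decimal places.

4.82%

E(R) = R_f + β(E(R_m) − R_f) = R_f(1 − β) + β·E(R_m)
12.05% = R_f × (1 − 0.885) + 0.885 × 12.99%
12.05% = R_f × 0.115 + 11.49615%
R_f = (12.05% − 11.49615%) / 0.115 = 4.82%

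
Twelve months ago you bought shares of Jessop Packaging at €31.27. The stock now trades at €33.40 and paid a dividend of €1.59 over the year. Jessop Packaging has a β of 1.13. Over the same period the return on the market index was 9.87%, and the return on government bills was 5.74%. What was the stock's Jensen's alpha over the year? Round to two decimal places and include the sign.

Realised HPR = (P1 + D1 − P0) / P0 = (33.40 + 1.59 − 31.27) / 31.27 = 3.72 / 31.27 = 11.8964%
MRP = 9.87% − 5.74% = 4.13%
CAPM required = R_f + β·MRP = 5.74% + 1.13 × 4.13% = 10.4069%
α = realised − required = 11.8964% − 10.4069% = +1.49%

+1.49%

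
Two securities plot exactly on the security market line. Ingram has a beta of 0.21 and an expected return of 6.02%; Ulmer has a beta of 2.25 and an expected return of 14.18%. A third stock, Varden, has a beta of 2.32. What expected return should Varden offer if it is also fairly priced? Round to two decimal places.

MRP (SML slope) = (14.18% − 6.02%) / (2.25 − 0.21) = 8.16% / 2.04 = 4.0000%
R_f (intercept) = 6.02% − 0.21 × 4.0000% = 5.1800%
E(R_Varden) = R_f + β × MRP = 5.1800% + 2.32 × 4.0000% = 14.46%

14.46%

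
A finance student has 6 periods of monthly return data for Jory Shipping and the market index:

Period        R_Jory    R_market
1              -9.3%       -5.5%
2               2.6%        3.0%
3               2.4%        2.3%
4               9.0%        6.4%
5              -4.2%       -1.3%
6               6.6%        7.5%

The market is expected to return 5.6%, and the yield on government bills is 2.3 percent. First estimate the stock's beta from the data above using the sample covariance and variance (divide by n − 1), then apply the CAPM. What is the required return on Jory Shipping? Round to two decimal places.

6.85%

Mean R_i = (-9.3 + 2.6 + 2.4 + 9.0 − 4.2 + 6.6) / 6 = 1.1833%
Mean R_m = (-5.5 + 3.0 + 2.3 + 6.4 − 1.3 + 7.5) / 6 = 2.0667%
Σ(R_i − R̄_i)(R_m − R̄_m) = 162.3567  ⇒  Cov = 162.3567 / 5 = 32.4713
Σ(R_m − R̄_m)² = 117.8133  ⇒  Var(R_m) = 117.8133 / 5 = 23.5627
β = Cov / Var(R_m) = 32.4713 / 23.5627 = 1.3781
MRP = 5.6% − 2.3% = 3.30%
E(R) = R_f + β × MRP = 2.3% + 1.3781 × 3.3% = 6.85%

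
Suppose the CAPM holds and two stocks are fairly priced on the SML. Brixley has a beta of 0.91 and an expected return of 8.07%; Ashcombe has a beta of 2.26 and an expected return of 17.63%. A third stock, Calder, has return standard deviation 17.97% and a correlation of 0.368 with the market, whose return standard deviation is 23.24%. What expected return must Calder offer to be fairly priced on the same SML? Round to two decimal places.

MRP = (17.63% − 8.07%) / (2.26 − 0.91) = 7.0815%
R_f = 8.07% − 0.91 × 7.0815% = 1.6258%
β_Calder = ρ·σ_i/σ_m = 0.368 × 17.97 / 23.24 = 0.2846
E(R_Calder) = R_f + β × MRP = 1.6258% + 0.2846 × 7.0815% = 3.64%

3.64%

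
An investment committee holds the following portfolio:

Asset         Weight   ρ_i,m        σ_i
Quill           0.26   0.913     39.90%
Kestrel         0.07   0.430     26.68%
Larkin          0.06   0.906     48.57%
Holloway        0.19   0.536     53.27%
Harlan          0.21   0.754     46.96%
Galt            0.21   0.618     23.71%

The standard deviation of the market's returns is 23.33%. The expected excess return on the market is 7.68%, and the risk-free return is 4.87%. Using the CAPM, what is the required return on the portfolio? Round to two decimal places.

β_Quill = 0.913 × 39.90% / 23.33% = 1.5615
β_Kestrel = 0.430 × 26.68% / 23.33% = 0.4917
β_Larkin = 0.906 × 48.57% / 23.33% = 1.8862
β_Holloway = 0.536 × 53.27% / 23.33% = 1.2239
β_Harlan = 0.754 × 46.96% / 23.33% = 1.5177
β_Galt = 0.618 × 23.71% / 23.33% = 0.6281
β_P = Σ w_i β_i = 0.26×1.5615 + 0.07×0.4917 + 0.06×1.8862 + 0.19×1.2239 + 0.21×1.5177 + 0.21×0.6281 = 1.2367
E(R_P) = R_f + β_P × MRP = 4.87% + 1.2367 × 7.68% = 14.37%

14.37%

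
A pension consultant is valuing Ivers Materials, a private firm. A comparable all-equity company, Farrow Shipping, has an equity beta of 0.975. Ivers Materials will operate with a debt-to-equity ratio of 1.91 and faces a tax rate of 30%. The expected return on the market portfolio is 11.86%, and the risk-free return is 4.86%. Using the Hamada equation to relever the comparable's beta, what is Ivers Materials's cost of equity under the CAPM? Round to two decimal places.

β_L = β_U × [1 + (1 − t)(D/E)] = 0.975 × [1 + (1 − 0.30) × 1.91]
    = 0.975 × [1 + 0.70 × 1.91] = 0.975 × 2.3370 = 2.2786
MRP = 11.86% − 4.86% = 7.00%
E(R) = R_f + β_L × MRP = 4.86% + 2.2786 × 7.00% = 20.81%

20.81%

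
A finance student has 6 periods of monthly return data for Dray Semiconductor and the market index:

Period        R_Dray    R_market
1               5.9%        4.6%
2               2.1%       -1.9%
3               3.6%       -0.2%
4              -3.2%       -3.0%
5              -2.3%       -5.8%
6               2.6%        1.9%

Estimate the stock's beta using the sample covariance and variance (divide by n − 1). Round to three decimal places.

0.836

Mean R_i = (5.9 + 2.1 + 3.6 − 3.2 − 2.3 + 2.6) / 6 = 1.4500%
Mean R_m = (4.6 − 1.9 − 0.2 − 3.0 − 5.8 + 1.9) / 6 = -0.7333%
Σ(R_i − R̄_i)(R_m − R̄_m) = 56.6900  ⇒  Cov = 56.6900 / 5 = 11.3380
Σ(R_m − R̄_m)² = 67.8333  ⇒  Var(R_m) = 67.8333 / 5 = 13.5667
β = Cov / Var(R_m) = 11.3380 / 13.5667 = 0.8357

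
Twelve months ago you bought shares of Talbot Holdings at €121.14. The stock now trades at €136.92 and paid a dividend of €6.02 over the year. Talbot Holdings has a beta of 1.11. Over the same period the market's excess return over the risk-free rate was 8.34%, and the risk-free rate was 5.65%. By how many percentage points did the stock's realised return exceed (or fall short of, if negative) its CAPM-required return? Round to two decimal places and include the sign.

+3.09%

Realised HPR = (P1 + D1 − P0) / P0 = (136.92 + 6.02 − 121.14) / 121.14 = 21.80 / 121.14 = 17.9957%
CAPM required = R_f + β·MRP = 5.65% + 1.11 × 8.34% = 14.9074%
α = realised − required = 17.9957% − 14.9074% = +3.09%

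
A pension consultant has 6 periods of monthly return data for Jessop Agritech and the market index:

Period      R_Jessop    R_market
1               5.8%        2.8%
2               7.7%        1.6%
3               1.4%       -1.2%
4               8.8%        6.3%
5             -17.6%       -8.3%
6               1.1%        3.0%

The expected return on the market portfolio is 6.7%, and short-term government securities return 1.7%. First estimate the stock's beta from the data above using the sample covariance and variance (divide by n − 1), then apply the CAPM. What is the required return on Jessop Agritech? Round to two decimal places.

Mean R_i = (5.8 + 7.7 + 1.4 + 8.8 − 17.6 + 1.1) / 6 = 1.2000%
Mean R_m = (2.8 + 1.6 − 1.2 + 6.3 − 8.3 + 3.0) / 6 = 0.7000%
Σ(R_i − R̄_i)(R_m − R̄_m) = 226.6600  ⇒  Cov = 226.6600 / 5 = 45.3320
Σ(R_m − R̄_m)² = 126.4800  ⇒  Var(R_m) = 126.4800 / 5 = 25.2960
β = Cov / Var(R_m) = 45.3320 / 25.2960 = 1.7921
MRP = 6.7% − 1.7% = 5.00%
E(R) = R_f + β × MRP = 1.7% + 1.7921 × 5.0% = 10.66%

10.66%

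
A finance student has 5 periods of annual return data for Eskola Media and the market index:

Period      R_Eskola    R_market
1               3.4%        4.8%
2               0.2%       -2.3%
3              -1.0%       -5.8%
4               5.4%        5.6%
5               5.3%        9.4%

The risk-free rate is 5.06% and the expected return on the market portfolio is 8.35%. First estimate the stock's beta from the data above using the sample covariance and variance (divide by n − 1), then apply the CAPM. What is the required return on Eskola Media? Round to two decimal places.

6.57%

Mean R_i = (3.4 + 0.2 − 1.0 + 5.4 + 5.3) / 5 = 2.6600%
Mean R_m = (4.8 − 2.3 − 5.8 + 5.6 + 9.4) / 5 = 2.3400%
Σ(R_i − R̄_i)(R_m − R̄_m) = 70.5980  ⇒  Cov = 70.5980 / 4 = 17.6495
Σ(R_m − R̄_m)² = 154.3120  ⇒  Var(R_m) = 154.3120 / 4 = 38.5780
β = Cov / Var(R_m) = 17.6495 / 38.5780 = 0.4575
MRP = 8.35% − 5.06% = 3.29%
E(R) = R_f + β × MRP = 5.06% + 0.4575 × 3.29% = 6.57%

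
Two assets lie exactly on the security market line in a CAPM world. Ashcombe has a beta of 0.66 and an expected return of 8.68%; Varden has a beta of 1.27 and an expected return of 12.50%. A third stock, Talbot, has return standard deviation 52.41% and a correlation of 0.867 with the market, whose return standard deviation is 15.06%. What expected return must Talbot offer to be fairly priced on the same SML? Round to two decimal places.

23.44%

MRP = (12.50% − 8.68%) / (1.27 − 0.66) = 6.2623%
R_f = 8.68% − 0.66 × 6.2623% = 4.5469%
β_Talbot = ρ·σ_i/σ_m = 0.867 × 52.41 / 15.06 = 3.0172
E(R_Talbot) = R_f + β × MRP = 4.5469% + 3.0172 × 6.2623% = 23.44%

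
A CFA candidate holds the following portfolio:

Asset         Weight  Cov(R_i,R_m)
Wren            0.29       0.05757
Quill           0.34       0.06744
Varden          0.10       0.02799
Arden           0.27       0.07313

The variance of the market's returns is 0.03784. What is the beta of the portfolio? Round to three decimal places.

β_Wren = 0.05757 / 0.03784 = 1.5214
β_Quill = 0.06744 / 0.03784 = 1.7822
β_Varden = 0.02799 / 0.03784 = 0.7397
β_Arden = 0.07313 / 0.03784 = 1.9326
β_P = Σ w_i β_i = 0.29×1.5214 + 0.34×1.7822 + 0.10×0.7397 + 0.27×1.9326 = 1.6429

1.643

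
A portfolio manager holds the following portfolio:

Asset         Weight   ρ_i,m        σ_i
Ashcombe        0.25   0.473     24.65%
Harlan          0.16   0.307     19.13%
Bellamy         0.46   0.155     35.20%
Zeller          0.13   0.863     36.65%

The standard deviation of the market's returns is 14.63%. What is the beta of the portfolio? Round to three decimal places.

0.716

β_Ashcombe = 0.473 × 24.65% / 14.63% = 0.7970
β_Harlan = 0.307 × 19.13% / 14.63% = 0.4014
β_Bellamy = 0.155 × 35.20% / 14.63% = 0.3729
β_Zeller = 0.863 × 36.65% / 14.63% = 2.1619
β_P = Σ w_i β_i = 0.25×0.7970 + 0.16×0.4014 + 0.46×0.3729 + 0.13×2.1619 = 0.7161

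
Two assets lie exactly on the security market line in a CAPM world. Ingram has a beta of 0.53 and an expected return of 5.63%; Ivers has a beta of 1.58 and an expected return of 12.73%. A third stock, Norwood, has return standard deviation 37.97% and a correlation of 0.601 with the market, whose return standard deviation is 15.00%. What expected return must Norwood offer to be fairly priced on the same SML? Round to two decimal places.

12.33%

MRP = (12.73% − 5.63%) / (1.58 − 0.53) = 6.7619%
R_f = 5.63% − 0.53 × 6.7619% = 2.0462%
β_Norwood = ρ·σ_i/σ_m = 0.601 × 37.97 / 15.00 = 1.5213
E(R_Norwood) = R_f + β × MRP = 2.0462% + 1.5213 × 6.7619% = 12.33%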